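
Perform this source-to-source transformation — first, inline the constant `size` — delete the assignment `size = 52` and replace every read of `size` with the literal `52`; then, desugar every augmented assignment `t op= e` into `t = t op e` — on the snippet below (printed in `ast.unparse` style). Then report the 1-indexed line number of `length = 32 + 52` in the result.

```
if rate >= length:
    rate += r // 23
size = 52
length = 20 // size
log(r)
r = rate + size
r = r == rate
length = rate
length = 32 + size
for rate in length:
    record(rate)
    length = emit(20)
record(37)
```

Transformed code:
if rate >= length:
    rate = rate + r // 23
length = 20 // 52
log(r)
r = rate + 52
r = r == rate
length = rate
length = 32 + 52
for rate in length:
    record(rate)
    length = emit(20)
record(37)

8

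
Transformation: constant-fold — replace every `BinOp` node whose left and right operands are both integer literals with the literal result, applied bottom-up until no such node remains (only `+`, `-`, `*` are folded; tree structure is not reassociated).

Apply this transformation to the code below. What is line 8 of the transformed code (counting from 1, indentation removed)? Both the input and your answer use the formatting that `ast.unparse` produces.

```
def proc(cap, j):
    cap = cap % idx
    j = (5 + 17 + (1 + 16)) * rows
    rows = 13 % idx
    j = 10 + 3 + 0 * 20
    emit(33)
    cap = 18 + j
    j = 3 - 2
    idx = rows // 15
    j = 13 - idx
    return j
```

Transformed code:
def proc(cap, j):
    cap = cap % idx
    j = 39 * rows
    rows = 13 % idx
    j = 13
    emit(33)
    cap = 18 + j
    j = 1
    idx = rows // 15
    j = 13 - idx
    return j

j = 1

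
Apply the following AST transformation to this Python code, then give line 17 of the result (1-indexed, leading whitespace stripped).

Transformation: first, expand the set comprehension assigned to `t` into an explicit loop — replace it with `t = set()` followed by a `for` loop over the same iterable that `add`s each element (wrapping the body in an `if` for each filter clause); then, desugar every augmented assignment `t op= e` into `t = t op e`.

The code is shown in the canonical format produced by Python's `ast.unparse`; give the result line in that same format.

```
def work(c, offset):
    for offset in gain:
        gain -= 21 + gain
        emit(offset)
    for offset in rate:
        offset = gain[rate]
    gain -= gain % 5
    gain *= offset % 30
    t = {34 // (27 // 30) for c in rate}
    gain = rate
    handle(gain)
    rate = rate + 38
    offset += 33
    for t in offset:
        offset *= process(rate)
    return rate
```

Transformed code:
def work(c, offset):
    for offset in gain:
        gain = gain - (21 + gain)
        emit(offset)
    for offset in rate:
        offset = gain[rate]
    gain = gain - gain % 5
    gain = gain * (offset % 30)
    t = set()
    for c in rate:
        t.add(34 // (27 // 30))
    gain = rate
    handle(gain)
    rate = rate + 38
    offset = offset + 33
    for t in offset:
        offset = offset * process(rate)
    return rate

offset = offset * process(rate)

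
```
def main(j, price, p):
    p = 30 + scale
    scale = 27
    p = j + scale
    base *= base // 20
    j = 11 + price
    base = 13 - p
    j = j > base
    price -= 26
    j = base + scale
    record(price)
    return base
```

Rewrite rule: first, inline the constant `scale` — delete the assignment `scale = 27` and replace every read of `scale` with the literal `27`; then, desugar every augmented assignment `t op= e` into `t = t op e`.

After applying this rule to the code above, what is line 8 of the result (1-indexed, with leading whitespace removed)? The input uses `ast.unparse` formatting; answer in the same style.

Transformed code:
def main(j, price, p):
    p = 30 + 27
    p = j + 27
    base = base * (base // 20)
    j = 11 + price
    base = 13 - p
    j = j > base
    price = price - 26
    j = base + 27
    record(price)
    return base

price = price - 26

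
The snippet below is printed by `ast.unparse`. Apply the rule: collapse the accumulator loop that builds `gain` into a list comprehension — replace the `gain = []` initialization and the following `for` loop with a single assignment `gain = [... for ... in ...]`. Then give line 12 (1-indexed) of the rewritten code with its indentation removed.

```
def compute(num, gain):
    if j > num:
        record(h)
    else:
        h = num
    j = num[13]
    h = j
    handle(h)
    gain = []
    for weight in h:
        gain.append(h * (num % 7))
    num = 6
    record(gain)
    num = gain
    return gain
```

num = gain

Transformed code:
def compute(num, gain):
    if j > num:
        record(h)
    else:
        h = num
    j = num[13]
    h = j
    handle(h)
    gain = [h * (num % 7) for weight in h]
    num = 6
    record(gain)
    num = gain
    return gain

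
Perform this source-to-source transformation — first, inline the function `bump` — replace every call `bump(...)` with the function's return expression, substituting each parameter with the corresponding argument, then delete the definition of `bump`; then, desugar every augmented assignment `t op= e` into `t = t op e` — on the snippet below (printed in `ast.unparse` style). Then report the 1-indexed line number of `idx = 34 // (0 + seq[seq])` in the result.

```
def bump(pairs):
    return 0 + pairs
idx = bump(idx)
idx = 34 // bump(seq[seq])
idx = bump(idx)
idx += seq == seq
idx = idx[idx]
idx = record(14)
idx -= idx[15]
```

Transformed code:
idx = 0 + idx
idx = 34 // (0 + seq[seq])
idx = 0 + idx
idx = idx + (seq == seq)
idx = idx[idx]
idx = record(14)
idx = idx - idx[15]

2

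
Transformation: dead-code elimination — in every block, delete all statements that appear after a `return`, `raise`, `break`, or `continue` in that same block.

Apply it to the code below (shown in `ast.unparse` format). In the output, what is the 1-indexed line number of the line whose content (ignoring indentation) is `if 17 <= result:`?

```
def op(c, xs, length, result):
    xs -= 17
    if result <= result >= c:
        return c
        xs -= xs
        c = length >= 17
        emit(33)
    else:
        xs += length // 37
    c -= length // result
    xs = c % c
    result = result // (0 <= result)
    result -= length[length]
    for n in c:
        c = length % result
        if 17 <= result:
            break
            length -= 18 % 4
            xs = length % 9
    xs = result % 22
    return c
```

Transformed code:
def op(c, xs, length, result):
    xs -= 17
    if result <= result >= c:
        return c
    else:
        xs += length // 37
    c -= length // result
    xs = c % c
    result = result // (0 <= result)
    result -= length[length]
    for n in c:
        c = length % result
        if 17 <= result:
            break
    xs = result % 22
    return c

13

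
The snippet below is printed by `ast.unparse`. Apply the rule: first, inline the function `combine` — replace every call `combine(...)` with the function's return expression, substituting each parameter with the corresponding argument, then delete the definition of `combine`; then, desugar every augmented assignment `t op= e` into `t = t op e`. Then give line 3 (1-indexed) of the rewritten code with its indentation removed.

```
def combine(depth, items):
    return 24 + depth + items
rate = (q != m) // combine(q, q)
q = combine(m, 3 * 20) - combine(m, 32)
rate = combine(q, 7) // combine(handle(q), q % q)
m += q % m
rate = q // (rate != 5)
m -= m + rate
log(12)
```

Transformed code:
rate = (q != m) // (24 + q + q)
q = 24 + m + 3 * 20 - (24 + m + 32)
rate = (24 + q + 7) // (24 + handle(q) + q % q)
m = m + q % m
rate = q // (rate != 5)
m = m - (m + rate)
log(12)

rate = (24 + q + 7) // (24 + handle(q) + q % q)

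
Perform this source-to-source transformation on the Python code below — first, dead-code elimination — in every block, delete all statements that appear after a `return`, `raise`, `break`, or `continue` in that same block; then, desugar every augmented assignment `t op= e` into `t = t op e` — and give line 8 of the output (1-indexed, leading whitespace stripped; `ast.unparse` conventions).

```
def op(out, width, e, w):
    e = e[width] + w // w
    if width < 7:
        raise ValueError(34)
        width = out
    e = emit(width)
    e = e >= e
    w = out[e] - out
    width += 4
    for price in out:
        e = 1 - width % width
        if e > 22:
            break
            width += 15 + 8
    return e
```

Transformed code:
def op(out, width, e, w):
    e = e[width] + w // w
    if width < 7:
        raise ValueError(34)
    e = emit(width)
    e = e >= e
    w = out[e] - out
    width = width + 4
    for price in out:
        e = 1 - width % width
        if e > 22:
            break
    return e

width = width + 4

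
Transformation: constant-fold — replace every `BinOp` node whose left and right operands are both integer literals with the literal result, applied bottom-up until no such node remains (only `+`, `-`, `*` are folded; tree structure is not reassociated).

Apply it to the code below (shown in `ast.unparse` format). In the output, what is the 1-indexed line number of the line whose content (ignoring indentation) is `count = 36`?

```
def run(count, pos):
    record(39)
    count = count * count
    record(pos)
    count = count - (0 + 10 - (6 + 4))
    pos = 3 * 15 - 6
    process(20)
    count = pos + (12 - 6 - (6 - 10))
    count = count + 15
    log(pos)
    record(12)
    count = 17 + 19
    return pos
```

12

Transformed code:
def run(count, pos):
    record(39)
    count = count * count
    record(pos)
    count = count - 0
    pos = 39
    process(20)
    count = pos + 10
    count = count + 15
    log(pos)
    record(12)
    count = 36
    return pos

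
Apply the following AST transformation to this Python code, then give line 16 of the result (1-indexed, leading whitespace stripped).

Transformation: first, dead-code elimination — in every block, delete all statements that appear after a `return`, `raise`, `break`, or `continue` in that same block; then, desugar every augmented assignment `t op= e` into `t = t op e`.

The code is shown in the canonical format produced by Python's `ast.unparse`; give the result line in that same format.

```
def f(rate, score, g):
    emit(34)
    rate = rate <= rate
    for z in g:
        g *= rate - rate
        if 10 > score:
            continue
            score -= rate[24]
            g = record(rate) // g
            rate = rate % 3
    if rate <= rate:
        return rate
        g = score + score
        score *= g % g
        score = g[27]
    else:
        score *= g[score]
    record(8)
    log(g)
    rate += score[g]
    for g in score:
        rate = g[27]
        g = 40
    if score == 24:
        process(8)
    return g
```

rate = g[27]

Transformed code:
def f(rate, score, g):
    emit(34)
    rate = rate <= rate
    for z in g:
        g = g * (rate - rate)
        if 10 > score:
            continue
    if rate <= rate:
        return rate
    else:
        score = score * g[score]
    record(8)
    log(g)
    rate = rate + score[g]
    for g in score:
        rate = g[27]
        g = 40
    if score == 24:
        process(8)
    return g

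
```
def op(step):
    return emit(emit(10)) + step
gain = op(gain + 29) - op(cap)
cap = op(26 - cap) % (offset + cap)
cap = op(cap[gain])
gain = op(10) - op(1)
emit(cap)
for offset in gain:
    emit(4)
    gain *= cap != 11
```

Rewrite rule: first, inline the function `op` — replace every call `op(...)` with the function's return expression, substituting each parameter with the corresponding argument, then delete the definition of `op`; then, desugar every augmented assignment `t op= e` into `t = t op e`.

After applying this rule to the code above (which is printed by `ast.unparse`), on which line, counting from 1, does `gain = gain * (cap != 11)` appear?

8

Transformed code:
gain = emit(emit(10)) + (gain + 29) - (emit(emit(10)) + cap)
cap = (emit(emit(10)) + (26 - cap)) % (offset + cap)
cap = emit(emit(10)) + cap[gain]
gain = emit(emit(10)) + 10 - (emit(emit(10)) + 1)
emit(cap)
for offset in gain:
    emit(4)
    gain = gain * (cap != 11)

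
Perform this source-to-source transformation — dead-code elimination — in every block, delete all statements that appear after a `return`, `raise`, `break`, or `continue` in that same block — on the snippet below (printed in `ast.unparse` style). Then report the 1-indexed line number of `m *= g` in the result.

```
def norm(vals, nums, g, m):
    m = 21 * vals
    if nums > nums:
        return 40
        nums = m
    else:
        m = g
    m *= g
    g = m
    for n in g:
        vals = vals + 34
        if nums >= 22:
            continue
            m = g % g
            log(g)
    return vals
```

7

Transformed code:
def norm(vals, nums, g, m):
    m = 21 * vals
    if nums > nums:
        return 40
    else:
        m = g
    m *= g
    g = m
    for n in g:
        vals = vals + 34
        if nums >= 22:
            continue
    return vals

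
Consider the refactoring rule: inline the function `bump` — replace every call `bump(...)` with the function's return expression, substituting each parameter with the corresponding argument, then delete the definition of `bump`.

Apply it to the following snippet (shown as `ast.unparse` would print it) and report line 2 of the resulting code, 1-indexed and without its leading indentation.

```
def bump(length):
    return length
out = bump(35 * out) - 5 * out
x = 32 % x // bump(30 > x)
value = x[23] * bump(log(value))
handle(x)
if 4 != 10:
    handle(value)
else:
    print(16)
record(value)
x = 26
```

Transformed code:
out = 35 * out - 5 * out
x = 32 % x // (30 > x)
value = x[23] * log(value)
handle(x)
if 4 != 10:
    handle(value)
else:
    print(16)
record(value)
x = 26

x = 32 % x // (30 > x)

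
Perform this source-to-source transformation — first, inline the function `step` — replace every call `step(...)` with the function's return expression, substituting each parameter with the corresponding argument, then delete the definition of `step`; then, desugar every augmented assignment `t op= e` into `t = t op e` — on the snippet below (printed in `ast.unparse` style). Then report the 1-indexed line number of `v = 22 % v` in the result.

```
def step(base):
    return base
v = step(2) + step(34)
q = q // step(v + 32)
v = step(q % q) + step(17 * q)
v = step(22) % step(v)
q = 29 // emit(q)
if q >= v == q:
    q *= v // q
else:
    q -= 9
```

4

Transformed code:
v = 2 + 34
q = q // (v + 32)
v = q % q + 17 * q
v = 22 % v
q = 29 // emit(q)
if q >= v == q:
    q = q * (v // q)
else:
    q = q - 9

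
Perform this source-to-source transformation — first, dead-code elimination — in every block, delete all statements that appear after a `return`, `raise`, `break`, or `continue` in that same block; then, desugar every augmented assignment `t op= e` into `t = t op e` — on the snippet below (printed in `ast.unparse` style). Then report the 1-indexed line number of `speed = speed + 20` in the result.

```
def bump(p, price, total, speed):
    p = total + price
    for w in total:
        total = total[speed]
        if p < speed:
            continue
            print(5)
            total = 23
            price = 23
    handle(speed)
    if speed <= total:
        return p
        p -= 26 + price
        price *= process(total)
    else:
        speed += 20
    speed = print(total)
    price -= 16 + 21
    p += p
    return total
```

11

Transformed code:
def bump(p, price, total, speed):
    p = total + price
    for w in total:
        total = total[speed]
        if p < speed:
            continue
    handle(speed)
    if speed <= total:
        return p
    else:
        speed = speed + 20
    speed = print(total)
    price = price - (16 + 21)
    p = p + p
    return total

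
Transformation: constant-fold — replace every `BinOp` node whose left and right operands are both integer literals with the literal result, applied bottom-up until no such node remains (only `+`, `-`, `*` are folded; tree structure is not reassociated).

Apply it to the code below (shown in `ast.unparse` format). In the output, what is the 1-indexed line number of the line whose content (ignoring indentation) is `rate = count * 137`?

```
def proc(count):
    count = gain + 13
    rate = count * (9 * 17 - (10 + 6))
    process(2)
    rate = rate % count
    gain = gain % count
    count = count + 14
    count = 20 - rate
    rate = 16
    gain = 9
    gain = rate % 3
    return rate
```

3

Transformed code:
def proc(count):
    count = gain + 13
    rate = count * 137
    process(2)
    rate = rate % count
    gain = gain % count
    count = count + 14
    count = 20 - rate
    rate = 16
    gain = 9
    gain = rate % 3
    return rate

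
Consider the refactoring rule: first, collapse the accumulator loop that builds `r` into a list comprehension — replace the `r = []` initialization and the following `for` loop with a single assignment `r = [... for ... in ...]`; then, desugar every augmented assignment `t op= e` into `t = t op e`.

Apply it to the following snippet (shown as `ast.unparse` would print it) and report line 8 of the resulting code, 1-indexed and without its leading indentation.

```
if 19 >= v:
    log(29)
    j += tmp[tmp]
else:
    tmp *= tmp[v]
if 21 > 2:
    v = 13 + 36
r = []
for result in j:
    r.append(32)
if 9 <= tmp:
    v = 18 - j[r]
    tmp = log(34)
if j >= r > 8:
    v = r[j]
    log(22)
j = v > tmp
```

Transformed code:
if 19 >= v:
    log(29)
    j = j + tmp[tmp]
else:
    tmp = tmp * tmp[v]
if 21 > 2:
    v = 13 + 36
r = [32 for result in j]
if 9 <= tmp:
    v = 18 - j[r]
    tmp = log(34)
if j >= r > 8:
    v = r[j]
    log(22)
j = v > tmp

r = [32 for result in j]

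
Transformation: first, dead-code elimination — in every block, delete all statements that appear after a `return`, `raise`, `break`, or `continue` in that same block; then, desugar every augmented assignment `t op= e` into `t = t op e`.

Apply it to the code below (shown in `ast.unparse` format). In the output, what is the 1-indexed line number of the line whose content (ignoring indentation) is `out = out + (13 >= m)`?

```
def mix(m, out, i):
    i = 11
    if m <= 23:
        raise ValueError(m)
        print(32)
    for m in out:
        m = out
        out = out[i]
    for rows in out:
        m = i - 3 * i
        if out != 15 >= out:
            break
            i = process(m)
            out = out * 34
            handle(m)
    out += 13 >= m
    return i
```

12

Transformed code:
def mix(m, out, i):
    i = 11
    if m <= 23:
        raise ValueError(m)
    for m in out:
        m = out
        out = out[i]
    for rows in out:
        m = i - 3 * i
        if out != 15 >= out:
            break
    out = out + (13 >= m)
    return i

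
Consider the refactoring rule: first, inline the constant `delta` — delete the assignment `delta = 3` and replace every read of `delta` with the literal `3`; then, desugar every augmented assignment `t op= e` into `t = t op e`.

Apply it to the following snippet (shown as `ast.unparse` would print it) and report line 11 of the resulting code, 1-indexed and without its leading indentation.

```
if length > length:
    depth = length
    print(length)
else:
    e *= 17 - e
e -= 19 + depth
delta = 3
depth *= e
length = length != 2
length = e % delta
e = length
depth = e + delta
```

depth = e + 3

Transformed code:
if length > length:
    depth = length
    print(length)
else:
    e = e * (17 - e)
e = e - (19 + depth)
depth = depth * e
length = length != 2
length = e % 3
e = length
depth = e + 3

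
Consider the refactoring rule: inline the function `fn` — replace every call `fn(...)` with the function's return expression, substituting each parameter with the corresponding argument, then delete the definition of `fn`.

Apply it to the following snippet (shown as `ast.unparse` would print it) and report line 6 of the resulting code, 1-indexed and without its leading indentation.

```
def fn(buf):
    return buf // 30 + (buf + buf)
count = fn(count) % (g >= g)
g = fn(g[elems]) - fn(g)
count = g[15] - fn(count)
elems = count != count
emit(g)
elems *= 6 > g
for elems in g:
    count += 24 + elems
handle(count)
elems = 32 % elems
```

elems *= 6 > g

Transformed code:
count = (count // 30 + (count + count)) % (g >= g)
g = g[elems] // 30 + (g[elems] + g[elems]) - (g // 30 + (g + g))
count = g[15] - (count // 30 + (count + count))
elems = count != count
emit(g)
elems *= 6 > g
for elems in g:
    count += 24 + elems
handle(count)
elems = 32 % elems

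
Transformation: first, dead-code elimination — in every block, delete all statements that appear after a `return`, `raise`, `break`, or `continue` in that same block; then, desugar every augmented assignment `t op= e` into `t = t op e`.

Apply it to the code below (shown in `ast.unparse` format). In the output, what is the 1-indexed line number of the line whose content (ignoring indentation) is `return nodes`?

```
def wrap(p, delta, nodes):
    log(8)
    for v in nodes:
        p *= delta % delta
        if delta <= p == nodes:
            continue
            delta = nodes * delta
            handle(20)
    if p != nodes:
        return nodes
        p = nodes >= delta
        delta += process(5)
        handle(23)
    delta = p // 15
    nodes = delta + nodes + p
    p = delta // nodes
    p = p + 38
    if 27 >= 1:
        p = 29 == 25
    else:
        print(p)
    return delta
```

8

Transformed code:
def wrap(p, delta, nodes):
    log(8)
    for v in nodes:
        p = p * (delta % delta)
        if delta <= p == nodes:
            continue
    if p != nodes:
        return nodes
    delta = p // 15
    nodes = delta + nodes + p
    p = delta // nodes
    p = p + 38
    if 27 >= 1:
        p = 29 == 25
    else:
        print(p)
    return delta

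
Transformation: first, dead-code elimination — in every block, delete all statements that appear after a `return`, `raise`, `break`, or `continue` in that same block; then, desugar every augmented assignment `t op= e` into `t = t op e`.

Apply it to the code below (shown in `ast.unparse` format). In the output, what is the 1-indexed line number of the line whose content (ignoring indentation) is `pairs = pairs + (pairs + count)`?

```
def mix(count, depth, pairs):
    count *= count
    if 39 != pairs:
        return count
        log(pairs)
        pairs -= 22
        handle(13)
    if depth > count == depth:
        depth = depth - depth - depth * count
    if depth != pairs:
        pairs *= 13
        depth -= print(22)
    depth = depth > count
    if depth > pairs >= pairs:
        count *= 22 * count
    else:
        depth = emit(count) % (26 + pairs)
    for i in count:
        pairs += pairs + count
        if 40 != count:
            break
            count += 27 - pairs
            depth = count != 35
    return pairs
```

Transformed code:
def mix(count, depth, pairs):
    count = count * count
    if 39 != pairs:
        return count
    if depth > count == depth:
        depth = depth - depth - depth * count
    if depth != pairs:
        pairs = pairs * 13
        depth = depth - print(22)
    depth = depth > count
    if depth > pairs >= pairs:
        count = count * (22 * count)
    else:
        depth = emit(count) % (26 + pairs)
    for i in count:
        pairs = pairs + (pairs + count)
        if 40 != count:
            break
    return pairs

16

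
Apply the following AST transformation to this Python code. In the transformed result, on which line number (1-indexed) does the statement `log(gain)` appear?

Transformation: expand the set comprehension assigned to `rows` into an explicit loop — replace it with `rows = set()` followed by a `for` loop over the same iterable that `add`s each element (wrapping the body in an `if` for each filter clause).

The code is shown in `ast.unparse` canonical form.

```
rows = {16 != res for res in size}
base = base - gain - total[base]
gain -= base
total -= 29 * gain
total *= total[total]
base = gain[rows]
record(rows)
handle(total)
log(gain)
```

11

Transformed code:
rows = set()
for res in size:
    rows.add(16 != res)
base = base - gain - total[base]
gain -= base
total -= 29 * gain
total *= total[total]
base = gain[rows]
record(rows)
handle(total)
log(gain)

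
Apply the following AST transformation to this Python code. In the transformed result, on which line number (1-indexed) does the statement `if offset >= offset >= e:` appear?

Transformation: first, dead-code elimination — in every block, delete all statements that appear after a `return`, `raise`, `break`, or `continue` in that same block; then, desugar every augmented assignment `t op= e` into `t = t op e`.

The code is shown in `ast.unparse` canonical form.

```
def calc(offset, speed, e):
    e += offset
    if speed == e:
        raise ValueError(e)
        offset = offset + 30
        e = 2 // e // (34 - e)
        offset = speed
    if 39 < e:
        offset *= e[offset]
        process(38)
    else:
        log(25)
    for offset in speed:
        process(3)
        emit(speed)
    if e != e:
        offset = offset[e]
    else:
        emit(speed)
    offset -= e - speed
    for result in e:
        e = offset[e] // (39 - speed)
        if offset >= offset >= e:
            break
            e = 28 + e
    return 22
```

Transformed code:
def calc(offset, speed, e):
    e = e + offset
    if speed == e:
        raise ValueError(e)
    if 39 < e:
        offset = offset * e[offset]
        process(38)
    else:
        log(25)
    for offset in speed:
        process(3)
        emit(speed)
    if e != e:
        offset = offset[e]
    else:
        emit(speed)
    offset = offset - (e - speed)
    for result in e:
        e = offset[e] // (39 - speed)
        if offset >= offset >= e:
            break
    return 22

20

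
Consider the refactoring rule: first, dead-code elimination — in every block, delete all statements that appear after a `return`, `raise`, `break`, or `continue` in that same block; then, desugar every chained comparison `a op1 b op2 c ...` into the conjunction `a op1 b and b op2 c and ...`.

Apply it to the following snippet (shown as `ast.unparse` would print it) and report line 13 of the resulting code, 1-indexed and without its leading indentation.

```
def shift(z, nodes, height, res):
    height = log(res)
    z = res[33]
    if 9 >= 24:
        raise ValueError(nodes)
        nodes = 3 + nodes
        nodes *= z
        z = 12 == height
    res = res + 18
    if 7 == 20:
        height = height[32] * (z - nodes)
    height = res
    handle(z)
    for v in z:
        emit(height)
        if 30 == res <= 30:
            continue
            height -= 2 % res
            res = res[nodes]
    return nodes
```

Transformed code:
def shift(z, nodes, height, res):
    height = log(res)
    z = res[33]
    if 9 >= 24:
        raise ValueError(nodes)
    res = res + 18
    if 7 == 20:
        height = height[32] * (z - nodes)
    height = res
    handle(z)
    for v in z:
        emit(height)
        if 30 == res and res <= 30:
            continue
    return nodes

if 30 == res and res <= 30:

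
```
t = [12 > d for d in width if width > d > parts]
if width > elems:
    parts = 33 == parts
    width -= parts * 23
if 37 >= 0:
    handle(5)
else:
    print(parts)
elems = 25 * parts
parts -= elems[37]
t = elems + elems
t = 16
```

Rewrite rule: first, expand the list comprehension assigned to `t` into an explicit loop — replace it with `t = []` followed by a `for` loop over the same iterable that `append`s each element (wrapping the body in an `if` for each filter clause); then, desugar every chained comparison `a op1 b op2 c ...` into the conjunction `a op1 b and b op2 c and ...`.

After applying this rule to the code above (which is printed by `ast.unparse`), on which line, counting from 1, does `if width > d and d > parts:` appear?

3

Transformed code:
t = []
for d in width:
    if width > d and d > parts:
        t.append(12 > d)
if width > elems:
    parts = 33 == parts
    width -= parts * 23
if 37 >= 0:
    handle(5)
else:
    print(parts)
elems = 25 * parts
parts -= elems[37]
t = elems + elems
t = 16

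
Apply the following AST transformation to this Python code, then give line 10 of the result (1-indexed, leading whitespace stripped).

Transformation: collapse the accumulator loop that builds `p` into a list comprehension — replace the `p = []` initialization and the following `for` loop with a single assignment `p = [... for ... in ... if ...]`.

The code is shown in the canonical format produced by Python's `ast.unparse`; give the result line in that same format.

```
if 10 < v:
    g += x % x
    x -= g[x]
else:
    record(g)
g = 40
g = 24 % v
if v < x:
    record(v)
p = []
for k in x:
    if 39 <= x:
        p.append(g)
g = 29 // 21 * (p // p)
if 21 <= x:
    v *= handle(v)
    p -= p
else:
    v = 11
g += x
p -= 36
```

p = [g for k in x if 39 <= x]

Transformed code:
if 10 < v:
    g += x % x
    x -= g[x]
else:
    record(g)
g = 40
g = 24 % v
if v < x:
    record(v)
p = [g for k in x if 39 <= x]
g = 29 // 21 * (p // p)
if 21 <= x:
    v *= handle(v)
    p -= p
else:
    v = 11
g += x
p -= 36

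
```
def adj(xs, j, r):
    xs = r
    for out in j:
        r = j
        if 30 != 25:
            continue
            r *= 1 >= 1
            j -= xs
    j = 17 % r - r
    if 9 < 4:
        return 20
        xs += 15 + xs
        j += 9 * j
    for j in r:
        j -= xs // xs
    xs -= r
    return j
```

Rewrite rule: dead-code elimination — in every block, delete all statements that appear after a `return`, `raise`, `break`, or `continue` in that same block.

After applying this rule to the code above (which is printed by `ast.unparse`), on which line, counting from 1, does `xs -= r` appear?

Transformed code:
def adj(xs, j, r):
    xs = r
    for out in j:
        r = j
        if 30 != 25:
            continue
    j = 17 % r - r
    if 9 < 4:
        return 20
    for j in r:
        j -= xs // xs
    xs -= r
    return j

12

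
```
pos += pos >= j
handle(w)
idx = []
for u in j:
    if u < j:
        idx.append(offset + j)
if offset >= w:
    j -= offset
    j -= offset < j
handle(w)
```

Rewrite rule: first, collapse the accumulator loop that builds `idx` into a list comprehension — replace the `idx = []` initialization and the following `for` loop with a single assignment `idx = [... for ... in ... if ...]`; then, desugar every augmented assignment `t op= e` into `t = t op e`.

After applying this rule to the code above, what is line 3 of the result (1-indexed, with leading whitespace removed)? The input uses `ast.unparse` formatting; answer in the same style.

idx = [offset + j for u in j if u < j]

Transformed code:
pos = pos + (pos >= j)
handle(w)
idx = [offset + j for u in j if u < j]
if offset >= w:
    j = j - offset
    j = j - (offset < j)
handle(w)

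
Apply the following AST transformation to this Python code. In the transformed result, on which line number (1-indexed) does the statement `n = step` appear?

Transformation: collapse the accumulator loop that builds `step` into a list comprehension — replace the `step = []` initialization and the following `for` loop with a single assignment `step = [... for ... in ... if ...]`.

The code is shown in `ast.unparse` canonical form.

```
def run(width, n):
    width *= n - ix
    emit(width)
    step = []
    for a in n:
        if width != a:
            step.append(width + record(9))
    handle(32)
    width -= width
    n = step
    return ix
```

7

Transformed code:
def run(width, n):
    width *= n - ix
    emit(width)
    step = [width + record(9) for a in n if width != a]
    handle(32)
    width -= width
    n = step
    return ix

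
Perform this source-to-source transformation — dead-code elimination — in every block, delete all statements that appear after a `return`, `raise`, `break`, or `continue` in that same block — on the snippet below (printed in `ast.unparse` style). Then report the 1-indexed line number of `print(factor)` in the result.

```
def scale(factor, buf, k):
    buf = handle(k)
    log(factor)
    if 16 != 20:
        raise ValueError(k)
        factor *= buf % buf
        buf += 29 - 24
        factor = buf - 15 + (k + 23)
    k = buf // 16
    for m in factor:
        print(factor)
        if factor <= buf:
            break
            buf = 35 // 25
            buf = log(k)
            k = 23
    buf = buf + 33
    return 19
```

Transformed code:
def scale(factor, buf, k):
    buf = handle(k)
    log(factor)
    if 16 != 20:
        raise ValueError(k)
    k = buf // 16
    for m in factor:
        print(factor)
        if factor <= buf:
            break
    buf = buf + 33
    return 19

8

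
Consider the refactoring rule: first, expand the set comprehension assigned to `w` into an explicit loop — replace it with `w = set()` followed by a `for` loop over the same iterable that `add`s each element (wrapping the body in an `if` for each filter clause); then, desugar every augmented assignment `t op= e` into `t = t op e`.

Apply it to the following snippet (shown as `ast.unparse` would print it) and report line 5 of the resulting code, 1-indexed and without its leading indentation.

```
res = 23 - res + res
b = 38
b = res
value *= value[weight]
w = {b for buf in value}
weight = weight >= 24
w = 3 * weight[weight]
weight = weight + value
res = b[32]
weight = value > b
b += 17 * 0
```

Transformed code:
res = 23 - res + res
b = 38
b = res
value = value * value[weight]
w = set()
for buf in value:
    w.add(b)
weight = weight >= 24
w = 3 * weight[weight]
weight = weight + value
res = b[32]
weight = value > b
b = b + 17 * 0

w = set()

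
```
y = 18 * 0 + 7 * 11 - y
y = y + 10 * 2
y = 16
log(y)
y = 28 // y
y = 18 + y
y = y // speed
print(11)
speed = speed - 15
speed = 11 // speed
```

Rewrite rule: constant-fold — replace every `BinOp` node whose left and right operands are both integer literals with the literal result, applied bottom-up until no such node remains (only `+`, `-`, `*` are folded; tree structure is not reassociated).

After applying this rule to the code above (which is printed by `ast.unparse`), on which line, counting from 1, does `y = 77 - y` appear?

Transformed code:
y = 77 - y
y = y + 20
y = 16
log(y)
y = 28 // y
y = 18 + y
y = y // speed
print(11)
speed = speed - 15
speed = 11 // speed

1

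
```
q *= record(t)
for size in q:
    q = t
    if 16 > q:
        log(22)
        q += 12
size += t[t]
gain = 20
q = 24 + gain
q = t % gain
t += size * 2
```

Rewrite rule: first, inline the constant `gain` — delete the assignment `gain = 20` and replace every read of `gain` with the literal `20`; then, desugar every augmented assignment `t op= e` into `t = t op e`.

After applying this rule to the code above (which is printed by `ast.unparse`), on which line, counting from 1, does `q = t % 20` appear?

9

Transformed code:
q = q * record(t)
for size in q:
    q = t
    if 16 > q:
        log(22)
        q = q + 12
size = size + t[t]
q = 24 + 20
q = t % 20
t = t + size * 2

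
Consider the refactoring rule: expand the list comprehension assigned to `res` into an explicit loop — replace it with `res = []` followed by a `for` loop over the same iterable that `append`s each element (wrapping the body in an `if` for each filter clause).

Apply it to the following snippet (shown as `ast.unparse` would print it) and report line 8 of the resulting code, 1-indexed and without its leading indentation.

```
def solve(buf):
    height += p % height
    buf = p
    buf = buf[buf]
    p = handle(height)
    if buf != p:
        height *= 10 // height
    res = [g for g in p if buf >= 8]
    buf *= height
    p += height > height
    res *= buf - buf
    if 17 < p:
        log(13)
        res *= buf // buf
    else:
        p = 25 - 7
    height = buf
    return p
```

res = []

Transformed code:
def solve(buf):
    height += p % height
    buf = p
    buf = buf[buf]
    p = handle(height)
    if buf != p:
        height *= 10 // height
    res = []
    for g in p:
        if buf >= 8:
            res.append(g)
    buf *= height
    p += height > height
    res *= buf - buf
    if 17 < p:
        log(13)
        res *= buf // buf
    else:
        p = 25 - 7
    height = buf
    return p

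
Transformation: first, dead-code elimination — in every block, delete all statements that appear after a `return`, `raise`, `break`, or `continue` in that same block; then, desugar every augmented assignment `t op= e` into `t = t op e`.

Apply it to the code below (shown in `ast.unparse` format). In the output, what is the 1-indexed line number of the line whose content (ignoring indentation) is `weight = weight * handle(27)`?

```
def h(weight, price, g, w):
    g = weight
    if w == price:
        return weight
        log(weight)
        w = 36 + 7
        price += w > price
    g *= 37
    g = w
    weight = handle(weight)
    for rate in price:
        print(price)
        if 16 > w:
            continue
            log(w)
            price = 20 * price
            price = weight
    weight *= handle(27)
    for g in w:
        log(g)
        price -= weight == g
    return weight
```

Transformed code:
def h(weight, price, g, w):
    g = weight
    if w == price:
        return weight
    g = g * 37
    g = w
    weight = handle(weight)
    for rate in price:
        print(price)
        if 16 > w:
            continue
    weight = weight * handle(27)
    for g in w:
        log(g)
        price = price - (weight == g)
    return weight

12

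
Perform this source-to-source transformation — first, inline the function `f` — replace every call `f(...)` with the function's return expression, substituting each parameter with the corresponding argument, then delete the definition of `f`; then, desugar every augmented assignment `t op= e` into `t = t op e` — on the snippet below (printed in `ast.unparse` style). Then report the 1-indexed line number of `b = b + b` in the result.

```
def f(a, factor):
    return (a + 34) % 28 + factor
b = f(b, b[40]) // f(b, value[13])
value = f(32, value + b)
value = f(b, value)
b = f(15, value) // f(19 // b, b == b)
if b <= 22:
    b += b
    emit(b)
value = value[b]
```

Transformed code:
b = ((b + 34) % 28 + b[40]) // ((b + 34) % 28 + value[13])
value = (32 + 34) % 28 + (value + b)
value = (b + 34) % 28 + value
b = ((15 + 34) % 28 + value) // ((19 // b + 34) % 28 + (b == b))
if b <= 22:
    b = b + b
    emit(b)
value = value[b]

6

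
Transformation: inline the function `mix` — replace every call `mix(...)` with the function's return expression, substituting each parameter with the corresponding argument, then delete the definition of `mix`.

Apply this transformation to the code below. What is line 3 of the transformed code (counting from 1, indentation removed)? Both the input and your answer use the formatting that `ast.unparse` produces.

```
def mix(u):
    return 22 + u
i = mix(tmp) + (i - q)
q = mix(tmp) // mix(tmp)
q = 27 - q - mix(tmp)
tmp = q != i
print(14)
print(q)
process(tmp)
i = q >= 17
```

q = 27 - q - (22 + tmp)

Transformed code:
i = 22 + tmp + (i - q)
q = (22 + tmp) // (22 + tmp)
q = 27 - q - (22 + tmp)
tmp = q != i
print(14)
print(q)
process(tmp)
i = q >= 17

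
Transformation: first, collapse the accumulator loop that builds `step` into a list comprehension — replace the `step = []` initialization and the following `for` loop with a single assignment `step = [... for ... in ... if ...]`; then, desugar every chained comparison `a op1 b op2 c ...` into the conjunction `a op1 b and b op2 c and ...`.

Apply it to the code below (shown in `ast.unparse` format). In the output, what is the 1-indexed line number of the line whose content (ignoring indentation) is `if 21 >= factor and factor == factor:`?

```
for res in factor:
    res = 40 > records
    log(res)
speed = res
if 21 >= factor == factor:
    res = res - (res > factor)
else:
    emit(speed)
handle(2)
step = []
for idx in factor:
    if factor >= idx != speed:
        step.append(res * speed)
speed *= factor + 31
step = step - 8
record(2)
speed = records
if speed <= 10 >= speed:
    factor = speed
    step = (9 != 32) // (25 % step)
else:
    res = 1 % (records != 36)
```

Transformed code:
for res in factor:
    res = 40 > records
    log(res)
speed = res
if 21 >= factor and factor == factor:
    res = res - (res > factor)
else:
    emit(speed)
handle(2)
step = [res * speed for idx in factor if factor >= idx and idx != speed]
speed *= factor + 31
step = step - 8
record(2)
speed = records
if speed <= 10 and 10 >= speed:
    factor = speed
    step = (9 != 32) // (25 % step)
else:
    res = 1 % (records != 36)

5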